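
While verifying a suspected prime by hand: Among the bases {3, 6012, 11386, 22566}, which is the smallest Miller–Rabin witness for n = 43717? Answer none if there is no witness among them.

n − 1 = 43716 = 2^2 · 10929, so s = 2 and d = 10929.
Base 3: x_0 = 3^10929 mod 43717 = 43716. x_0 = 43716 ≡ −1, so 3 is not a witness.
Base 6012: x_0 = 6012^10929 mod 43717 = 1. x_0 = 1, so 6012 is not a witness.
Base 11386: x_0 = 11386^10929 mod 43717 = 36396. x_0 is neither 1 nor 43716, so continue squaring. x_1 = 36396^2 mod 43717 = 43716. x_1 ≡ −1, so 11386 is not a witness.
Base 22566: x_0 = 22566^10929 mod 43717 = 1. x_0 = 1, so 22566 is not a witness.
No listed base is a witness for 43717.

none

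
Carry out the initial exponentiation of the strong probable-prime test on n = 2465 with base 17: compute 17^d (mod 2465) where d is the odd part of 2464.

n − 1 = 2464 = 2^5 · 77, so s = 5 and d = 77.
17^77 mod 2465 = 17.

17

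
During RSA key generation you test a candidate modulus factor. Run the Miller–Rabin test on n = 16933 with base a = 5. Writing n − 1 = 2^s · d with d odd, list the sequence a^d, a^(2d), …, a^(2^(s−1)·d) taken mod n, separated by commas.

n − 1 = 16932 = 2^2 · 4233, so s = 2 and d = 4233.
x_0 = 5^4233 mod 16933 = 8567.
x_1 = 8567^2 mod 16933 = 5867.

8567, 5867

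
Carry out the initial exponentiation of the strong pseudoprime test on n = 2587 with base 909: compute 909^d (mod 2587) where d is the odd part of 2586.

n − 1 = 2586 = 2^1 · 1293, so s = 1 and d = 1293.
909^1293 mod 2587 = 480.

480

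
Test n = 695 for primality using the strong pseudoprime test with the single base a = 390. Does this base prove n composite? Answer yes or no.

n − 1 = 694 = 2^1 · 347, so s = 1 and d = 347.
x_0 = 390^347 mod 695 = 590.
x_0 ∉ {1, 694} and s = 1, so 390 is a Miller–Rabin witness and 695 is composite.

yes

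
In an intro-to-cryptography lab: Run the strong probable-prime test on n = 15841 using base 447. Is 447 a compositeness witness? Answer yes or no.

n − 1 = 15840 = 2^5 · 495, so s = 5 and d = 495.
x_0 = 447^495 mod 15841 = 15840.
x_0 = 15840 ≡ −1, so 447 is not a witness.

no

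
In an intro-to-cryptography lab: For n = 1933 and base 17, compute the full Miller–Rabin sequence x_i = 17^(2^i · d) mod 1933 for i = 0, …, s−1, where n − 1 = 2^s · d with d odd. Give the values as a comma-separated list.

n − 1 = 1932 = 2^2 · 483, so s = 2 and d = 483.
x_0 = 17^483 mod 1933 = 1335.
x_1 = 1335^2 mod 1933 = 1932.

1335, 1932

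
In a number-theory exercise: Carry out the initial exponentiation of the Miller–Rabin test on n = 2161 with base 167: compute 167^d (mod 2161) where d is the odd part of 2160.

n − 1 = 2160 = 2^4 · 135, so s = 4 and d = 135.
167^135 mod 2161 = 2160.

2160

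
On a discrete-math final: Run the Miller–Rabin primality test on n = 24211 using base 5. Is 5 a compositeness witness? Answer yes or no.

no

n − 1 = 24210 = 2^1 · 12105, so s = 1 and d = 12105.
x_0 = 5^12105 mod 24211 = 1.
x_0 = 1, so 5 is not a witness.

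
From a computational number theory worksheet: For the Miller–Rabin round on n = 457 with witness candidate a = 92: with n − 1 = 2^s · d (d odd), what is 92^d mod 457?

207

n − 1 = 456 = 2^3 · 57, so s = 3 and d = 57.
92^57 mod 457 = 207.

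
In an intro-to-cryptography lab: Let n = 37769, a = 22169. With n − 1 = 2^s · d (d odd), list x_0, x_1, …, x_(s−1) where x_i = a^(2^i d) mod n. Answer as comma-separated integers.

n − 1 = 37768 = 2^3 · 4721, so s = 3 and d = 4721.
x_0 = 22169^4721 mod 37769 = 34378.
x_1 = 34378^2 mod 37769 = 17105.
x_2 = 17105^2 mod 37769 = 22351.

34378, 17105, 22351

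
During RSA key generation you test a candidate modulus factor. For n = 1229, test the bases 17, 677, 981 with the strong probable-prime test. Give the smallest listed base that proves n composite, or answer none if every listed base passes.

none

n − 1 = 1228 = 2^2 · 307, so s = 2 and d = 307.
Base 17: x_0 = 17^307 mod 1229 = 597. x_0 is neither 1 nor 1228, so continue squaring. x_1 = 597^2 mod 1229 = 1228. x_1 ≡ −1, so 17 is not a witness.
Base 677: x_0 = 677^307 mod 1229 = 632. x_0 is neither 1 nor 1228, so continue squaring. x_1 = 632^2 mod 1229 = 1228. x_1 ≡ −1, so 677 is not a witness.
Base 981: x_0 = 981^307 mod 1229 = 632. x_0 is neither 1 nor 1228, so continue squaring. x_1 = 632^2 mod 1229 = 1228. x_1 ≡ −1, so 981 is not a witness.
No listed base is a witness for 1229.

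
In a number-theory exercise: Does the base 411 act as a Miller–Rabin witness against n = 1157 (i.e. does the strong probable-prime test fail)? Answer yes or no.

n − 1 = 1156 = 2^2 · 289, so s = 2 and d = 289.
x_0 = 411^289 mod 1157 = 411.
x_0 is neither 1 nor 1156, so continue squaring.
x_1 = 411^2 mod 1157 = 1156.
x_1 ≡ −1, so 411 is not a witness.

no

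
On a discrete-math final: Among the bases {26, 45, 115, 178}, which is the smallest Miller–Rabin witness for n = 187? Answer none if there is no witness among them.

n − 1 = 186 = 2^1 · 93, so s = 1 and d = 93.
Base 26: x_0 = 26^93 mod 187 = 42. x_0 ∉ {1, 186} and s = 1, so 26 is a Miller–Rabin witness and 187 is composite.
Base 45: x_0 = 45^93 mod 187 = 177. x_0 ∉ {1, 186} and s = 1, so 45 is a Miller–Rabin witness and 187 is composite.
Base 115: x_0 = 115^93 mod 187 = 81. x_0 ∉ {1, 186} and s = 1, so 115 is a Miller–Rabin witness and 187 is composite.
Base 178: x_0 = 178^93 mod 187 = 162. x_0 ∉ {1, 186} and s = 1, so 178 is a Miller–Rabin witness and 187 is composite.
The smallest witness among the given bases is 26.

26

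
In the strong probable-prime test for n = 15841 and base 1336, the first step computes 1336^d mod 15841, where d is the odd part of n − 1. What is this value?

n − 1 = 15840 = 2^5 · 495, so s = 5 and d = 495.
Repeated squaring mod 15841: 1336^1 ≡ 1336, 1336^2 ≡ 10704, 1336^4 ≡ 13504, 1336^8 ≡ 12265, 1336^16 ≡ 4089, 1336^32 ≡ 7666, 1336^64 ≡ 13287, 1336^128 ≡ 12265, 1336^256 ≡ 4089.
495 = 256 + 128 + 64 + 32 + 8 + 4 + 2 + 1, so 1336^495 ≡ 4089·12265·13287·7666·12265·13504·10704·1336 ≡ 6726 (mod 15841).

6726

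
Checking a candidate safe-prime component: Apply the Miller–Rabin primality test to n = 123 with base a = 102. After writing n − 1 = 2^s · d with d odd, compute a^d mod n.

102

n − 1 = 122 = 2^1 · 61, so s = 1 and d = 61.
102^61 mod 123 = 102.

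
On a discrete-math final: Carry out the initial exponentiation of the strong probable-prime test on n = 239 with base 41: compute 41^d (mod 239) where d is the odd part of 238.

n − 1 = 238 = 2^1 · 119, so s = 1 and d = 119.
41^119 mod 239 = 238.

238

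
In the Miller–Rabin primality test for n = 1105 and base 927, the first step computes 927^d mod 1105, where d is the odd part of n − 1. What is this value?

467

n − 1 = 1104 = 2^4 · 69, so s = 4 and d = 69.
Repeated squaring mod 1105: 927^1 ≡ 927, 927^2 ≡ 744, 927^4 ≡ 1036, 927^8 ≡ 341, 927^16 ≡ 256, 927^32 ≡ 341, 927^64 ≡ 256.
69 = 64 + 4 + 1, so 927^69 ≡ 256·1036·927 ≡ 467 (mod 1105).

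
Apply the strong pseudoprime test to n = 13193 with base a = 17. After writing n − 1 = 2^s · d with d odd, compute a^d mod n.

9205

n − 1 = 13192 = 2^3 · 1649, so s = 3 and d = 1649.
Repeated squaring mod 13193: 17^1 ≡ 17, 17^2 ≡ 289, 17^4 ≡ 4363, 17^8 ≡ 11463, 17^16 ≡ 11282, 17^32 ≡ 10653, 17^64 ≡ 223, 17^128 ≡ 10150, 17^256 ≡ 11556, 17^512 ≡ 1590, 17^1024 ≡ 8237.
1649 = 1024 + 512 + 64 + 32 + 16 + 1, so 17^1649 ≡ 8237·1590·223·10653·11282·17 ≡ 9205 (mod 13193).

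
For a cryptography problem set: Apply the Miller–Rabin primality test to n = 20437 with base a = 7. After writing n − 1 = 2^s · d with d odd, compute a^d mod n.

5239

n − 1 = 20436 = 2^2 · 5109, so s = 2 and d = 5109.
7^5109 mod 20437 = 5239.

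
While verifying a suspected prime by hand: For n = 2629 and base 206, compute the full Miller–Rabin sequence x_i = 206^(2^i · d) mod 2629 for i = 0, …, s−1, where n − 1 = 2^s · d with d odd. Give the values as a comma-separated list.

n − 1 = 2628 = 2^2 · 657, so s = 2 and d = 657.
x_0 = 206^657 mod 2629 = 2004.
x_1 = 2004^2 mod 2629 = 1533.

2004, 1533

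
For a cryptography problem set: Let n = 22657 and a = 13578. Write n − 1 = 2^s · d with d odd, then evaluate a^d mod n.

n − 1 = 22656 = 2^7 · 177, so s = 7 and d = 177.
13578^177 mod 22657 = 7164.

7164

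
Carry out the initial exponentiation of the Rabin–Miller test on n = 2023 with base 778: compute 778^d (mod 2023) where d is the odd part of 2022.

1891

n − 1 = 2022 = 2^1 · 1011, so s = 1 and d = 1011.
778^1011 mod 2023 = 1891.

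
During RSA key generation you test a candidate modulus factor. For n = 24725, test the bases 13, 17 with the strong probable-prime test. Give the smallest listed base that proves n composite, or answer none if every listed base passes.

13

n − 1 = 24724 = 2^2 · 6181, so s = 2 and d = 6181.
Base 13: x_0 = 13^6181 mod 24725 = 4938. x_0 is neither 1 nor 24724, so continue squaring. x_1 = 4938^2 mod 24725 = 4994. Reached i = s−1 = 1 without hitting −1: 13 is a Miller–Rabin witness and 24725 is composite.
Base 17: x_0 = 17^6181 mod 24725 = 2917. x_0 is neither 1 nor 24724, so continue squaring. x_1 = 2917^2 mod 24725 = 3489. Reached i = s−1 = 1 without hitting −1: 17 is a Miller–Rabin witness and 24725 is composite.
The smallest witness among the given bases is 13.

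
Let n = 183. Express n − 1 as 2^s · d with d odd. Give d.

Halving: 182 → 91; 91 is odd.
So 182 = 2^1 · 91.

91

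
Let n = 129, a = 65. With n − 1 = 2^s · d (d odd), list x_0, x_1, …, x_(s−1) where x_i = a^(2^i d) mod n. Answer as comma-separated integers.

n − 1 = 128 = 2^7 · 1, so s = 7 and d = 1.
x_0 = 65^1 mod 129 = 65.
x_1 = 65^2 mod 129 = 97.
x_2 = 97^2 mod 129 = 121.
x_3 = 121^2 mod 129 = 64.
x_4 = 64^2 mod 129 = 97.
x_5 = 97^2 mod 129 = 121.
x_6 = 121^2 mod 129 = 64.

65, 97, 121, 64, 97, 121, 64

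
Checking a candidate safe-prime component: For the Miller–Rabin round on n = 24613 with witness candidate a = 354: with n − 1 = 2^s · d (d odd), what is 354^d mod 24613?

n − 1 = 24612 = 2^2 · 6153, so s = 2 and d = 6153.
354^6153 mod 24613 = 23432.

23432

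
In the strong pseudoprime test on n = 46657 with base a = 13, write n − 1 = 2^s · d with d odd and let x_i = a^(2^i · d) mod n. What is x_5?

43069

n − 1 = 46656 = 2^6 · 729, so s = 6 and d = 729.
x_0 = 13^729 mod 46657 = 35230.
x_1 = 35230^2 mod 46657 = 30043.
x_2 = 30043^2 mod 46657 = 2184.
x_3 = 2184^2 mod 46657 = 10842.
x_4 = 10842^2 mod 46657 = 19981.
x_5 = 19981^2 mod 46657 = 43069.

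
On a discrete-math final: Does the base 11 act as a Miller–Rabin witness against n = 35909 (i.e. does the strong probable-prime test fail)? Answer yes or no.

n − 1 = 35908 = 2^2 · 8977, so s = 2 and d = 8977.
By repeated squaring, 11^8977 ≡ 34474 (mod 35909).
x_0 = 11^8977 mod 35909 = 34474.
x_0 is neither 1 nor 35908, so continue squaring.
x_1 = 34474^2 mod 35909 = 12412.
Reached i = s−1 = 1 without hitting −1: 11 is a Miller–Rabin witness and 35909 is composite.

yes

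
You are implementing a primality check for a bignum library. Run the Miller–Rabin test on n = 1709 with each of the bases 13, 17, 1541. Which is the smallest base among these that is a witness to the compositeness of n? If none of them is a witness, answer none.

n − 1 = 1708 = 2^2 · 427, so s = 2 and d = 427.
Base 13: x_0 = 13^427 mod 1709 = 390. x_0 is neither 1 nor 1708, so continue squaring. x_1 = 390^2 mod 1709 = 1708. x_1 ≡ −1, so 13 is not a witness.
Base 17: x_0 = 17^427 mod 1709 = 1708. x_0 = 1708 ≡ −1, so 17 is not a witness.
Base 1541: x_0 = 1541^427 mod 1709 = 1708. x_0 = 1708 ≡ −1, so 1541 is not a witness.
No listed base is a witness for 1709.

none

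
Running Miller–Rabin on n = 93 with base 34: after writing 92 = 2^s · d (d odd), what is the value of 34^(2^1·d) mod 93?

28

n − 1 = 92 = 2^2 · 23, so s = 2 and d = 23.
x_0 = 34^23 mod 93 = 73.
x_1 = 73^2 mod 93 = 28.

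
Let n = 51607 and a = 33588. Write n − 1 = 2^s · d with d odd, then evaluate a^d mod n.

1

n − 1 = 51606 = 2^1 · 25803, so s = 1 and d = 25803.
By repeated squaring, 33588^25803 ≡ 1 (mod 51607).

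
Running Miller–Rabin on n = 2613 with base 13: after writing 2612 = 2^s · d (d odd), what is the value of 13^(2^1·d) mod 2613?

n − 1 = 2612 = 2^2 · 653, so s = 2 and d = 653.
x_0 = 13^653 mod 2613 = 637.
x_1 = 637^2 mod 2613 = 754.

754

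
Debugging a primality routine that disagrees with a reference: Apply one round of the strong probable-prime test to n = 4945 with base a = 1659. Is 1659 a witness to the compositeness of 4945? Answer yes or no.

yes

n − 1 = 4944 = 2^4 · 309, so s = 4 and d = 309.
Repeated squaring mod 4945: 1659^1 ≡ 1659, 1659^2 ≡ 2861, 1659^4 ≡ 1346, 1659^8 ≡ 1846, 1659^16 ≡ 611, 1659^32 ≡ 2446, 1659^64 ≡ 4411, 1659^128 ≡ 3291, 1659^256 ≡ 1131.
309 = 256 + 32 + 16 + 4 + 1, so 1659^309 ≡ 1131·2446·611·1346·1659 ≡ 279 (mod 4945).
x_0 = 1659^309 mod 4945 = 279.
x_0 is neither 1 nor 4944, so continue squaring.
x_1 = 279^2 mod 4945 = 3666.
x_2 = 3666^2 mod 4945 = 3991.
x_3 = 3991^2 mod 4945 = 236.
Reached i = s−1 = 3 without hitting −1: 1659 is a Miller–Rabin witness and 4945 is composite.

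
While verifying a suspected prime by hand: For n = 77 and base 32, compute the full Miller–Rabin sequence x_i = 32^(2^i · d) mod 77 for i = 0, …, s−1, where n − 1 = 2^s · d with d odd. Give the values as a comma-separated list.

32, 23

n − 1 = 76 = 2^2 · 19, so s = 2 and d = 19.
x_0 = 32^19 mod 77 = 32.
x_1 = 32^2 mod 77 = 23.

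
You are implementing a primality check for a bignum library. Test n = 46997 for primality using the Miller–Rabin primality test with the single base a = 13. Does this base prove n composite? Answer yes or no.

no

n − 1 = 46996 = 2^2 · 11749, so s = 2 and d = 11749.
x_0 = 13^11749 mod 46997 = 19129.
x_0 is neither 1 nor 46996, so continue squaring.
x_1 = 19129^2 mod 46997 = 46996.
x_1 ≡ −1, so 13 is not a witness.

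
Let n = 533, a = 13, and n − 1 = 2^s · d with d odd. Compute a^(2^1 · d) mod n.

n − 1 = 532 = 2^2 · 133, so s = 2 and d = 133.
x_0 = 13^133 mod 533 = 52.
x_1 = 52^2 mod 533 = 39.

39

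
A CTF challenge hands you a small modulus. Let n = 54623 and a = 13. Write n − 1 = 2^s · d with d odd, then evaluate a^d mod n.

n − 1 = 54622 = 2^1 · 27311, so s = 1 and d = 27311.
13^27311 mod 54623 = 1.

1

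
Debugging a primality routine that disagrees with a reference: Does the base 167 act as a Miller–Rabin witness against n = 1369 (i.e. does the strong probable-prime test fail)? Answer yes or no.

yes

n − 1 = 1368 = 2^3 · 171, so s = 3 and d = 171.
x_0 = 167^171 mod 1369 = 845.
x_0 is neither 1 nor 1368, so continue squaring.
x_1 = 845^2 mod 1369 = 776.
x_2 = 776^2 mod 1369 = 1185.
Reached i = s−1 = 2 without hitting −1: 167 is a Miller–Rabin witness and 1369 is composite.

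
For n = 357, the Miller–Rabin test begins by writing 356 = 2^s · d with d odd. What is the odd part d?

89

Halving: 356 → 178 → 89; 89 is odd.
So 356 = 2^2 · 89.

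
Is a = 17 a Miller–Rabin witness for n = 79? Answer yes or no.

no

n − 1 = 78 = 2^1 · 39, so s = 1 and d = 39.
x_0 = 17^39 mod 79 = 78.
x_0 = 78 ≡ −1, so 17 is not a witness.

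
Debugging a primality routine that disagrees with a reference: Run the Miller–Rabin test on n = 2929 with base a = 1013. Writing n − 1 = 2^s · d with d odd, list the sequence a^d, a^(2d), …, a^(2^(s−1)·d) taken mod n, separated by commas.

1858, 1802, 1872, 1300

n − 1 = 2928 = 2^4 · 183, so s = 4 and d = 183.
x_0 = 1013^183 mod 2929 = 1858.
x_1 = 1858^2 mod 2929 = 1802.
x_2 = 1802^2 mod 2929 = 1872.
x_3 = 1872^2 mod 2929 = 1300.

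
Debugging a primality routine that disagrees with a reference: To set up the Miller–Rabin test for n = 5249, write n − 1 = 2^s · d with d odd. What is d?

41

Halving: 5248 → 2624 → 1312 → 656 → 328 → 164 → 82 → 41; 41 is odd.
So 5248 = 2^7 · 41.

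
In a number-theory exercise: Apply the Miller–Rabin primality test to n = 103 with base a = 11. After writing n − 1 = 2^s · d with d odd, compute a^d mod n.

n − 1 = 102 = 2^1 · 51, so s = 1 and d = 51.
11^51 mod 103 = 102.

102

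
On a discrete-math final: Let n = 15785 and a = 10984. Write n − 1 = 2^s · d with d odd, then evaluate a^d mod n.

2724

n − 1 = 15784 = 2^3 · 1973, so s = 3 and d = 1973.
Repeated squaring mod 15785: 10984^1 ≡ 10984, 10984^2 ≡ 3501, 10984^4 ≡ 7841, 10984^8 ≡ 14491, 10984^16 ≡ 1226, 10984^32 ≡ 3501, 10984^64 ≡ 7841, 10984^128 ≡ 14491, 10984^256 ≡ 1226, 10984^512 ≡ 3501, 10984^1024 ≡ 7841.
1973 = 1024 + 512 + 256 + 128 + 32 + 16 + 4 + 1, so 10984^1973 ≡ 7841·3501·1226·14491·3501·1226·7841·10984 ≡ 2724 (mod 15785).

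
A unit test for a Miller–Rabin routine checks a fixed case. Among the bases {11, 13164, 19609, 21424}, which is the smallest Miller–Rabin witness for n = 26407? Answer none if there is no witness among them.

none

n − 1 = 26406 = 2^1 · 13203, so s = 1 and d = 13203.
Base 11: x_0 = 11^13203 mod 26407 = 1. x_0 = 1, so 11 is not a witness.
Base 13164: x_0 = 13164^13203 mod 26407 = 1. x_0 = 1, so 13164 is not a witness.
Base 19609: x_0 = 19609^13203 mod 26407 = 1. x_0 = 1, so 19609 is not a witness.
Base 21424: x_0 = 21424^13203 mod 26407 = 1. x_0 = 1, so 21424 is not a witness.
No listed base is a witness for 26407.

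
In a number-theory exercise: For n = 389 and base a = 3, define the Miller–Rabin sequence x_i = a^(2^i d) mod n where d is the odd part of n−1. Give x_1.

n − 1 = 388 = 2^2 · 97, so s = 2 and d = 97.
x_0 = 3^97 mod 389 = 274.
x_1 = 274^2 mod 389 = 388.

388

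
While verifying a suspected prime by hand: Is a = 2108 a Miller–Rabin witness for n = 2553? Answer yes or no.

no

n − 1 = 2552 = 2^3 · 319, so s = 3 and d = 319.
By repeated squaring, 2108^319 ≡ 2552 (mod 2553).
x_0 = 2108^319 mod 2553 = 2552.
x_0 = 2552 ≡ −1, so 2108 is not a witness.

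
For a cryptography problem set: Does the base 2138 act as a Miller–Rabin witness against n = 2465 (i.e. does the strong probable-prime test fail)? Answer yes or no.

n − 1 = 2464 = 2^5 · 77, so s = 5 and d = 77.
x_0 = 2138^77 mod 2465 = 2308.
x_0 is neither 1 nor 2464, so continue squaring.
x_1 = 2308^2 mod 2465 = 2464.
x_1 ≡ −1, so 2138 is not a witness.

no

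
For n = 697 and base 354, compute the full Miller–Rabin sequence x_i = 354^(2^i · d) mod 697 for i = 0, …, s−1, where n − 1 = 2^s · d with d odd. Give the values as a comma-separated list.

499, 172, 310

n − 1 = 696 = 2^3 · 87, so s = 3 and d = 87.
x_0 = 354^87 mod 697 = 499.
x_1 = 499^2 mod 697 = 172.
x_2 = 172^2 mod 697 = 310.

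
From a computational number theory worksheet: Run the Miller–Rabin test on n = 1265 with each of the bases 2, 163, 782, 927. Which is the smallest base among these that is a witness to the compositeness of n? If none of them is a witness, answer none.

2

n − 1 = 1264 = 2^4 · 79, so s = 4 and d = 79.
Base 2: x_0 = 2^79 mod 1265 = 303. x_0 is neither 1 nor 1264, so continue squaring. x_1 = 303^2 mod 1265 = 729. x_2 = 729^2 mod 1265 = 141. x_3 = 141^2 mod 1265 = 906. Reached i = s−1 = 3 without hitting −1: 2 is a Miller–Rabin witness and 1265 is composite.
Base 163: x_0 = 163^79 mod 1265 = 27. x_0 is neither 1 nor 1264, so continue squaring. x_1 = 27^2 mod 1265 = 729. x_2 = 729^2 mod 1265 = 141. x_3 = 141^2 mod 1265 = 906. Reached i = s−1 = 3 without hitting −1: 163 is a Miller–Rabin witness and 1265 is composite.
Base 782: x_0 = 782^79 mod 1265 = 23. x_0 is neither 1 nor 1264, so continue squaring. x_1 = 23^2 mod 1265 = 529. x_2 = 529^2 mod 1265 = 276. x_3 = 276^2 mod 1265 = 276. Reached i = s−1 = 3 without hitting −1: 782 is a Miller–Rabin witness and 1265 is composite.
Base 927: x_0 = 927^79 mod 1265 = 158. x_0 is neither 1 nor 1264, so continue squaring. x_1 = 158^2 mod 1265 = 929. x_2 = 929^2 mod 1265 = 311. x_3 = 311^2 mod 1265 = 581. Reached i = s−1 = 3 without hitting −1: 927 is a Miller–Rabin witness and 1265 is composite.
The smallest witness among the given bases is 2.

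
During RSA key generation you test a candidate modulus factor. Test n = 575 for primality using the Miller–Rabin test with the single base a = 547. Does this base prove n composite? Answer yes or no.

yes

n − 1 = 574 = 2^1 · 287, so s = 1 and d = 287.
Repeated squaring mod 575: 547^1 ≡ 547, 547^2 ≡ 209, 547^4 ≡ 556, 547^8 ≡ 361, 547^16 ≡ 371, 547^32 ≡ 216, 547^64 ≡ 81, 547^128 ≡ 236, 547^256 ≡ 496.
287 = 256 + 16 + 8 + 4 + 2 + 1, so 547^287 ≡ 496·371·361·556·209·547 ≡ 363 (mod 575).
x_0 = 547^287 mod 575 = 363.
x_0 ∉ {1, 574} and s = 1, so 547 is a Miller–Rabin witness and 575 is composite.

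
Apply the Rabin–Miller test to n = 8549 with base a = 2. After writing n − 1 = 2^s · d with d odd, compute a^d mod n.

8166

n − 1 = 8548 = 2^2 · 2137, so s = 2 and d = 2137.
2^2137 mod 8549 = 8166.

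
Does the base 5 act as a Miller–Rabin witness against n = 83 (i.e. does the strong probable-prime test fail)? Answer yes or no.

n − 1 = 82 = 2^1 · 41, so s = 1 and d = 41.
x_0 = 5^41 mod 83 = 82.
x_0 = 82 ≡ −1, so 5 is not a witness.

no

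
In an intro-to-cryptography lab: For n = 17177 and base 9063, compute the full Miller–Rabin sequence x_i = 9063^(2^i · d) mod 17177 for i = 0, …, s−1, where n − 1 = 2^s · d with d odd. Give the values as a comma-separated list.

n − 1 = 17176 = 2^3 · 2147, so s = 3 and d = 2147.
x_0 = 9063^2147 mod 17177 = 12419.
x_1 = 12419^2 mod 17177 = 16455.
x_2 = 16455^2 mod 17177 = 5974.

12419, 16455, 5974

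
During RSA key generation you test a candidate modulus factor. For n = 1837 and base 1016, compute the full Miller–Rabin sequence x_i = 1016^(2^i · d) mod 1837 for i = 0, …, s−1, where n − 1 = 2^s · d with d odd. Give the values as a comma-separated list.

1246, 251

n − 1 = 1836 = 2^2 · 459, so s = 2 and d = 459.
x_0 = 1016^459 mod 1837 = 1246.
x_1 = 1246^2 mod 1837 = 251.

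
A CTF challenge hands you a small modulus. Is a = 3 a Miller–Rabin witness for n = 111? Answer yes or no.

yes

n − 1 = 110 = 2^1 · 55, so s = 1 and d = 55.
x_0 = 3^55 mod 111 = 3.
x_0 ∉ {1, 110} and s = 1, so 3 is a Miller–Rabin witness and 111 is composite.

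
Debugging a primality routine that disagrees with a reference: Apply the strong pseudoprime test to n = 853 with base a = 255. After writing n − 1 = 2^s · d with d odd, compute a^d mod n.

852

n − 1 = 852 = 2^2 · 213, so s = 2 and d = 213.
255^213 mod 853 = 852.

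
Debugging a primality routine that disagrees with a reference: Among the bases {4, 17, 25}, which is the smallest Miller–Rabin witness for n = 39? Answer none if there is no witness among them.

4

n − 1 = 38 = 2^1 · 19, so s = 1 and d = 19.
Base 4: x_0 = 4^19 mod 39 = 4. x_0 ∉ {1, 38} and s = 1, so 4 is a Miller–Rabin witness and 39 is composite.
Base 17: x_0 = 17^19 mod 39 = 17. x_0 ∉ {1, 38} and s = 1, so 17 is a Miller–Rabin witness and 39 is composite.
Base 25: x_0 = 25^19 mod 39 = 25. x_0 ∉ {1, 38} and s = 1, so 25 is a Miller–Rabin witness and 39 is composite.
The smallest witness among the given bases is 4.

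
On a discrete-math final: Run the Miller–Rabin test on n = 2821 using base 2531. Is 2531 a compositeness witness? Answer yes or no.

no

n − 1 = 2820 = 2^2 · 705, so s = 2 and d = 705.
Repeated squaring mod 2821: 2531^1 ≡ 2531, 2531^2 ≡ 2291, 2531^4 ≡ 1621, 2531^8 ≡ 1290, 2531^16 ≡ 2531, 2531^32 ≡ 2291, 2531^64 ≡ 1621, 2531^128 ≡ 1290, 2531^256 ≡ 2531, 2531^512 ≡ 2291.
705 = 512 + 128 + 64 + 1, so 2531^705 ≡ 2291·1290·1621·2531 ≡ 1 (mod 2821).
x_0 = 2531^705 mod 2821 = 1.
x_0 = 1, so 2531 is not a witness.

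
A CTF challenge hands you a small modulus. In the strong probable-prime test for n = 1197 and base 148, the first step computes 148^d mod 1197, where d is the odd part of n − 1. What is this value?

n − 1 = 1196 = 2^2 · 299, so s = 2 and d = 299.
By repeated squaring, 148^299 ≡ 421 (mod 1197).

421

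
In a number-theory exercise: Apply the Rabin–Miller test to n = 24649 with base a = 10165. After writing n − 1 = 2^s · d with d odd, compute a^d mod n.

n − 1 = 24648 = 2^3 · 3081, so s = 3 and d = 3081.
10165^3081 mod 24649 = 13030.

13030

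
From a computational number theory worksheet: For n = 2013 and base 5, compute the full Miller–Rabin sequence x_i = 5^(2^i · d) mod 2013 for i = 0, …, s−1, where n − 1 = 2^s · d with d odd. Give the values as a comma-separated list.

1544, 544

n − 1 = 2012 = 2^2 · 503, so s = 2 and d = 503.
x_0 = 5^503 mod 2013 = 1544.
x_1 = 1544^2 mod 2013 = 544.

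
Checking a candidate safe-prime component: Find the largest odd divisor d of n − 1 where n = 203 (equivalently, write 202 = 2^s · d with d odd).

Halving: 202 → 101; 101 is odd.
So 202 = 2^1 · 101.

101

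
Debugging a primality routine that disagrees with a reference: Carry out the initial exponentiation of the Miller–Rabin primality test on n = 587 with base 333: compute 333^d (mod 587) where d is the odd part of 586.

n − 1 = 586 = 2^1 · 293, so s = 1 and d = 293.
333^293 mod 587 = 586.

586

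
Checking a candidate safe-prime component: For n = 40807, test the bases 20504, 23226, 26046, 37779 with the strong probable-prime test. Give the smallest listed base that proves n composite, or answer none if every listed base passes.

n − 1 = 40806 = 2^1 · 20403, so s = 1 and d = 20403.
Base 20504: x_0 = 20504^20403 mod 40807 = 1. x_0 = 1, so 20504 is not a witness.
Base 23226: x_0 = 23226^20403 mod 40807 = 34702. x_0 ∉ {1, 40806} and s = 1, so 23226 is a Miller–Rabin witness and 40807 is composite.
Base 26046: x_0 = 26046^20403 mod 40807 = 18114. x_0 ∉ {1, 40806} and s = 1, so 26046 is a Miller–Rabin witness and 40807 is composite.
Base 37779: x_0 = 37779^20403 mod 40807 = 19956. x_0 ∉ {1, 40806} and s = 1, so 37779 is a Miller–Rabin witness and 40807 is composite.
The smallest witness among the given bases is 23226.

23226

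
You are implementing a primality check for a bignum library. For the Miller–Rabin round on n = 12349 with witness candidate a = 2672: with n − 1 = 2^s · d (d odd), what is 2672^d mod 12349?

946

n − 1 = 12348 = 2^2 · 3087, so s = 2 and d = 3087.
2672^3087 mod 12349 = 946.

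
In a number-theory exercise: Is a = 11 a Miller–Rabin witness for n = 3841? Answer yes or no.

yes

n − 1 = 3840 = 2^8 · 15, so s = 8 and d = 15.
By repeated squaring, 11^15 ≡ 1551 (mod 3841).
x_0 = 11^15 mod 3841 = 1551.
x_0 is neither 1 nor 3840, so continue squaring.
x_1 = 1551^2 mod 3841 = 1135.
x_2 = 1135^2 mod 3841 = 1490.
x_3 = 1490^2 mod 3841 = 2.
x_4 = 2^2 mod 3841 = 4.
x_5 = 4^2 mod 3841 = 16.
x_6 = 16^2 mod 3841 = 256.
x_7 = 256^2 mod 3841 = 239.
Reached i = s−1 = 7 without hitting −1: 11 is a Miller–Rabin witness and 3841 is composite.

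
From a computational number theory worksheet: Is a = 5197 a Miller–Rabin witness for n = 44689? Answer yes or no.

n − 1 = 44688 = 2^4 · 2793, so s = 4 and d = 2793.
Repeated squaring mod 44689: 5197^1 ≡ 5197, 5197^2 ≡ 16653, 5197^4 ≡ 27164, 5197^8 ≡ 22817, 5197^16 ≡ 33328, 5197^32 ≡ 10489, 5197^64 ≡ 39492, 5197^128 ≡ 16653, 5197^256 ≡ 27164, 5197^512 ≡ 22817, 5197^1024 ≡ 33328, 5197^2048 ≡ 10489.
2793 = 2048 + 512 + 128 + 64 + 32 + 8 + 1, so 5197^2793 ≡ 10489·22817·16653·39492·10489·22817·5197 ≡ 44688 (mod 44689).
x_0 = 5197^2793 mod 44689 = 44688.
x_0 = 44688 ≡ −1, so 5197 is not a witness.

no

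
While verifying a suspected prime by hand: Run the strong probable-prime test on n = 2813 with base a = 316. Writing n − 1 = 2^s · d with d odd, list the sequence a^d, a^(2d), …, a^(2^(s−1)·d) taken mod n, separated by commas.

n − 1 = 2812 = 2^2 · 703, so s = 2 and d = 703.
x_0 = 316^703 mod 2813 = 437.
x_1 = 437^2 mod 2813 = 2498.

437, 2498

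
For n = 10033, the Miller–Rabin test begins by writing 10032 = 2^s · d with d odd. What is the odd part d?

627

Halving: 10032 → 5016 → 2508 → 1254 → 627; 627 is odd.
So 10032 = 2^4 · 627.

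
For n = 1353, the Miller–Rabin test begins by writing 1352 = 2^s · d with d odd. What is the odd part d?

169

Halving: 1352 → 676 → 338 → 169; 169 is odd.
So 1352 = 2^3 · 169.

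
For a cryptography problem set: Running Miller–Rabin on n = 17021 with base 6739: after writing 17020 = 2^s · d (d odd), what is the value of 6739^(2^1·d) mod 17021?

n − 1 = 17020 = 2^2 · 4255, so s = 2 and d = 4255.
x_0 = 6739^4255 mod 17021 = 9296.
x_1 = 9296^2 mod 17021 = 17020.

17020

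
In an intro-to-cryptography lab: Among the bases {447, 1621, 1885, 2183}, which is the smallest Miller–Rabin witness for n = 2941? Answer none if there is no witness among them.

447

n − 1 = 2940 = 2^2 · 735, so s = 2 and d = 735.
Base 447: x_0 = 447^735 mod 2941 = 2829. x_0 is neither 1 nor 2940, so continue squaring. x_1 = 2829^2 mod 2941 = 780. Reached i = s−1 = 1 without hitting −1: 447 is a Miller–Rabin witness and 2941 is composite.
Base 1621: x_0 = 1621^735 mod 2941 = 2400. x_0 is neither 1 nor 2940, so continue squaring. x_1 = 2400^2 mod 2941 = 1522. Reached i = s−1 = 1 without hitting −1: 1621 is a Miller–Rabin witness and 2941 is composite.
Base 1885: x_0 = 1885^735 mod 2941 = 314. x_0 is neither 1 nor 2940, so continue squaring. x_1 = 314^2 mod 2941 = 1543. Reached i = s−1 = 1 without hitting −1: 1885 is a Miller–Rabin witness and 2941 is composite.
Base 2183: x_0 = 2183^735 mod 2941 = 2317. x_0 is neither 1 nor 2940, so continue squaring. x_1 = 2317^2 mod 2941 = 1164. Reached i = s−1 = 1 without hitting −1: 2183 is a Miller–Rabin witness and 2941 is composite.
The smallest witness among the given bases is 447.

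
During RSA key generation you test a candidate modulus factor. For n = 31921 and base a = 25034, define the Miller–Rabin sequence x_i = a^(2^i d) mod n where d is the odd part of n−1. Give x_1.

n − 1 = 31920 = 2^4 · 1995, so s = 4 and d = 1995.
x_0 = 25034^1995 mod 31921 = 3051.
x_1 = 3051^2 mod 31921 = 19590.

19590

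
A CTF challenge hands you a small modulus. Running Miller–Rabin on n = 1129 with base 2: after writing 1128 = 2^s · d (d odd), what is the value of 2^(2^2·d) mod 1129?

n − 1 = 1128 = 2^3 · 141, so s = 3 and d = 141.
Repeated squaring mod 1129: 2^1 ≡ 2, 2^2 ≡ 4, 2^4 ≡ 16, 2^8 ≡ 256, 2^16 ≡ 54, 2^32 ≡ 658, 2^64 ≡ 557, 2^128 ≡ 903.
141 = 128 + 8 + 4 + 1, so 2^141 ≡ 903·256·16·2 ≡ 168 (mod 1129).
x_0 = 168.
x_1 = 168^2 mod 1129 = 1128.
x_2 = 1128^2 mod 1129 = 1.

1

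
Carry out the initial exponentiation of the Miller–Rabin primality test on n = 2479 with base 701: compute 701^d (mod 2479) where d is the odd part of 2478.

n − 1 = 2478 = 2^1 · 1239, so s = 1 and d = 1239.
Repeated squaring mod 2479: 701^1 ≡ 701, 701^2 ≡ 559, 701^4 ≡ 127, 701^8 ≡ 1255, 701^16 ≡ 860, 701^32 ≡ 858, 701^64 ≡ 2380, 701^128 ≡ 2364, 701^256 ≡ 830, 701^512 ≡ 2217, 701^1024 ≡ 1711.
1239 = 1024 + 128 + 64 + 16 + 4 + 2 + 1, so 701^1239 ≡ 1711·2364·2380·860·127·559·701 ≡ 1124 (mod 2479).

1124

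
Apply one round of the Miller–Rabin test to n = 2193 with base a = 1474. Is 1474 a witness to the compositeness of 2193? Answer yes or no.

yes

n − 1 = 2192 = 2^4 · 137, so s = 4 and d = 137.
Repeated squaring mod 2193: 1474^1 ≡ 1474, 1474^2 ≡ 1606, 1474^4 ≡ 268, 1474^8 ≡ 1648, 1474^16 ≡ 970, 1474^32 ≡ 103, 1474^64 ≡ 1837, 1474^128 ≡ 1735.
137 = 128 + 8 + 1, so 1474^137 ≡ 1735·1648·1474 ≡ 1144 (mod 2193).
x_0 = 1474^137 mod 2193 = 1144.
x_0 is neither 1 nor 2192, so continue squaring.
x_1 = 1144^2 mod 2193 = 1708.
x_2 = 1708^2 mod 2193 = 574.
x_3 = 574^2 mod 2193 = 526.
Reached i = s−1 = 3 without hitting −1: 1474 is a Miller–Rabin witness and 2193 is composite.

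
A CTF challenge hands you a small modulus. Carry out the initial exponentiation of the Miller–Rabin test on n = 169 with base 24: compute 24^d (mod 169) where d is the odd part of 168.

n − 1 = 168 = 2^3 · 21, so s = 3 and d = 21.
Repeated squaring mod 169: 24^1 ≡ 24, 24^2 ≡ 69, 24^4 ≡ 29, 24^8 ≡ 165, 24^16 ≡ 16.
21 = 16 + 4 + 1, so 24^21 ≡ 16·29·24 ≡ 151 (mod 169).

151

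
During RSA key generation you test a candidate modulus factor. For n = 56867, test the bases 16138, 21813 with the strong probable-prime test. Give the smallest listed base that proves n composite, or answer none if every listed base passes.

n − 1 = 56866 = 2^1 · 28433, so s = 1 and d = 28433.
Base 16138: x_0 = 16138^28433 mod 56867 = 9967. x_0 ∉ {1, 56866} and s = 1, so 16138 is a Miller–Rabin witness and 56867 is composite.
Base 21813: x_0 = 21813^28433 mod 56867 = 42846. x_0 ∉ {1, 56866} and s = 1, so 21813 is a Miller–Rabin witness and 56867 is composite.
The smallest witness among the given bases is 16138.

16138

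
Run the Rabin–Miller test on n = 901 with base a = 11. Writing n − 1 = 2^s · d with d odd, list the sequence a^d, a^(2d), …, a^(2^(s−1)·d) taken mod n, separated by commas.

n − 1 = 900 = 2^2 · 225, so s = 2 and d = 225.
x_0 = 11^225 mod 901 = 623.
x_1 = 623^2 mod 901 = 699.

623, 699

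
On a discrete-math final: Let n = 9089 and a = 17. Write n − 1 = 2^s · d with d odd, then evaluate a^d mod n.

n − 1 = 9088 = 2^7 · 71, so s = 7 and d = 71.
17^71 mod 9089 = 3166.

3166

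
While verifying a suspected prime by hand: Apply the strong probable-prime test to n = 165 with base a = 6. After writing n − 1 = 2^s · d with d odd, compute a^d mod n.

n − 1 = 164 = 2^2 · 41, so s = 2 and d = 41.
Repeated squaring mod 165: 6^1 ≡ 6, 6^2 ≡ 36, 6^4 ≡ 141, 6^8 ≡ 81, 6^16 ≡ 126, 6^32 ≡ 36.
41 = 32 + 8 + 1, so 6^41 ≡ 36·81·6 ≡ 6 (mod 165).

6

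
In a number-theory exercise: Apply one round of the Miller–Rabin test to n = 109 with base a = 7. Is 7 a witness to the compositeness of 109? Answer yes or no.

no

n − 1 = 108 = 2^2 · 27, so s = 2 and d = 27.
By repeated squaring, 7^27 ≡ 1 (mod 109).
x_0 = 7^27 mod 109 = 1.
x_0 = 1, so 7 is not a witness.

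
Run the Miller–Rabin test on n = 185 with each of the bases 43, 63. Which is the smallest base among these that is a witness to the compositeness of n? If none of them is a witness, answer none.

63

n − 1 = 184 = 2^3 · 23, so s = 3 and d = 23.
Base 43: x_0 = 43^23 mod 185 = 142. x_0 is neither 1 nor 184, so continue squaring. x_1 = 142^2 mod 185 = 184. x_1 ≡ −1, so 43 is not a witness.
Base 63: x_0 = 63^23 mod 185 = 47. x_0 is neither 1 nor 184, so continue squaring. x_1 = 47^2 mod 185 = 174. x_2 = 174^2 mod 185 = 121. Reached i = s−1 = 2 without hitting −1: 63 is a Miller–Rabin witness and 185 is composite.
The smallest witness among the given bases is 63.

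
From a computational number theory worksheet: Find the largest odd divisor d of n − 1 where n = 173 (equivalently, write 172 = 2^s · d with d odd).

Halving: 172 → 86 → 43; 43 is odd.
So 172 = 2^2 · 43.

43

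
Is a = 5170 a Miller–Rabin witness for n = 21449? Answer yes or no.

n − 1 = 21448 = 2^3 · 2681, so s = 3 and d = 2681.
x_0 = 5170^2681 mod 21449 = 20296.
x_0 is neither 1 nor 21448, so continue squaring.
x_1 = 20296^2 mod 21449 = 21020.
x_2 = 21020^2 mod 21449 = 12449.
Reached i = s−1 = 2 without hitting −1: 5170 is a Miller–Rabin witness and 21449 is composite.

yes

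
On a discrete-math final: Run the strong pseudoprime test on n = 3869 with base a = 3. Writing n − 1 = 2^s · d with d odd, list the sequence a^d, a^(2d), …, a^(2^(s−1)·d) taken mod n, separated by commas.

n − 1 = 3868 = 2^2 · 967, so s = 2 and d = 967.
x_0 = 3^967 mod 3869 = 2990.
x_1 = 2990^2 mod 3869 = 2710.

2990, 2710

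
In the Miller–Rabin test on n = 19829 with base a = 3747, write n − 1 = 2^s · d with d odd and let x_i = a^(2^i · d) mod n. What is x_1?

15794

n − 1 = 19828 = 2^2 · 4957, so s = 2 and d = 4957.
By repeated squaring, 3747^4957 ≡ 8639 (mod 19829).
x_0 = 8639.
x_1 = 8639^2 mod 19829 = 15794.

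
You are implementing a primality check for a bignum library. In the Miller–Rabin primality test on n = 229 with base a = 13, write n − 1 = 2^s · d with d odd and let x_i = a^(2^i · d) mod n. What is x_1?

228

n − 1 = 228 = 2^2 · 57, so s = 2 and d = 57.
x_0 = 13^57 mod 229 = 122.
x_1 = 122^2 mod 229 = 228.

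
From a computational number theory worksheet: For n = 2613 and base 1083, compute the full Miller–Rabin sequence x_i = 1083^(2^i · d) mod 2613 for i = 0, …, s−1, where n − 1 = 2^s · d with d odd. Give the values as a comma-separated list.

660, 1842

n − 1 = 2612 = 2^2 · 653, so s = 2 and d = 653.
x_0 = 1083^653 mod 2613 = 660.
x_1 = 660^2 mod 2613 = 1842.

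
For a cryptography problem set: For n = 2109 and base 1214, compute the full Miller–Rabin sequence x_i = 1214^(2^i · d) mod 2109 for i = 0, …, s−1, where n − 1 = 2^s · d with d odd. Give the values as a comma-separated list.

842, 340

n − 1 = 2108 = 2^2 · 527, so s = 2 and d = 527.
x_0 = 1214^527 mod 2109 = 842.
x_1 = 842^2 mod 2109 = 340.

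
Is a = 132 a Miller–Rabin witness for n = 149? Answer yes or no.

n − 1 = 148 = 2^2 · 37, so s = 2 and d = 37.
x_0 = 132^37 mod 149 = 148.
x_0 = 148 ≡ −1, so 132 is not a witness.

no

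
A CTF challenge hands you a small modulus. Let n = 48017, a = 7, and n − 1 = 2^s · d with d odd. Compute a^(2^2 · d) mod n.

n − 1 = 48016 = 2^4 · 3001, so s = 4 and d = 3001.
Repeated squaring mod 48017: 7^1 ≡ 7, 7^2 ≡ 49, 7^4 ≡ 2401, 7^8 ≡ 2761, 7^16 ≡ 36435, 7^32 ≡ 31243, 7^64 ≡ 35473, 7^128 ≡ 227, 7^256 ≡ 3512, 7^512 ≡ 41792, 7^1024 ≡ 906, 7^2048 ≡ 4547.
3001 = 2048 + 512 + 256 + 128 + 32 + 16 + 8 + 1, so 7^3001 ≡ 4547·41792·3512·227·31243·36435·2761·7 ≡ 4437 (mod 48017).
x_0 = 4437.
x_1 = 4437^2 mod 48017 = 48016.
x_2 = 48016^2 mod 48017 = 1.

1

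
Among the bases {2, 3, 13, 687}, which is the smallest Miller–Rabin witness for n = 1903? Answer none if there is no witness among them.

n − 1 = 1902 = 2^1 · 951, so s = 1 and d = 951.
Base 2: x_0 = 2^951 mod 1903 = 1179. x_0 ∉ {1, 1902} and s = 1, so 2 is a Miller–Rabin witness and 1903 is composite.
Base 3: x_0 = 3^951 mod 1903 = 795. x_0 ∉ {1, 1902} and s = 1, so 3 is a Miller–Rabin witness and 1903 is composite.
Base 13: x_0 = 13^951 mod 1903 = 35. x_0 ∉ {1, 1902} and s = 1, so 13 is a Miller–Rabin witness and 1903 is composite.
Base 687: x_0 = 687^951 mod 1903 = 357. x_0 ∉ {1, 1902} and s = 1, so 687 is a Miller–Rabin witness and 1903 is composite.
The smallest witness among the given bases is 2.

2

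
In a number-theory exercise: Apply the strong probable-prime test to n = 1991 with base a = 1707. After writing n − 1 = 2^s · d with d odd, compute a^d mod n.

n − 1 = 1990 = 2^1 · 995, so s = 1 and d = 995.
1707^995 mod 1991 = 615.

615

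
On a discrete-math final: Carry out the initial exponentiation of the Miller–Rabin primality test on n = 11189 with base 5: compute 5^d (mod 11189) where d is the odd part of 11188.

n − 1 = 11188 = 2^2 · 2797, so s = 2 and d = 2797.
5^2797 mod 11189 = 7830.

7830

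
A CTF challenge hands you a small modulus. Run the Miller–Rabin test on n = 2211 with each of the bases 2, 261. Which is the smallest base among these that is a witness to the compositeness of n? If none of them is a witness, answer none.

n − 1 = 2210 = 2^1 · 1105, so s = 1 and d = 1105.
Base 2: x_0 = 2^1105 mod 2211 = 593. x_0 ∉ {1, 2210} and s = 1, so 2 is a Miller–Rabin witness and 2211 is composite.
Base 261: x_0 = 261^1105 mod 2211 = 1308. x_0 ∉ {1, 2210} and s = 1, so 261 is a Miller–Rabin witness and 2211 is composite.
The smallest witness among the given bases is 2.

2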